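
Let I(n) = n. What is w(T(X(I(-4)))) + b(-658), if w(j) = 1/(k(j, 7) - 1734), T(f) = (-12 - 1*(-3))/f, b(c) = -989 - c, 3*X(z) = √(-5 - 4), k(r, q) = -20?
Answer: -580575/1754 ≈ -331.00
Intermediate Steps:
X(z) = I (X(z) = √(-5 - 4)/3 = √(-9)/3 = (3*I)/3 = I)
T(f) = -9/f (T(f) = (-12 + 3)/f = -9/f)
w(j) = -1/1754 (w(j) = 1/(-20 - 1734) = 1/(-1754) = -1/1754)
w(T(X(I(-4)))) + b(-658) = -1/1754 + (-989 - 1*(-658)) = -1/1754 + (-989 + 658) = -1/1754 - 331 = -580575/1754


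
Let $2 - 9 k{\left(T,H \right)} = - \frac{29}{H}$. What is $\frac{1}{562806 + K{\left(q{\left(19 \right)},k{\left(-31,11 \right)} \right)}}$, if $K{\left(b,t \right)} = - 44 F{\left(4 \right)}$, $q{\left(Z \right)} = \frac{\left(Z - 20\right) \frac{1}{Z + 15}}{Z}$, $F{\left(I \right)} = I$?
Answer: $\frac{1}{562630} \approx 1.7774 \cdot 10^{-6}$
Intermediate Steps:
$k{\left(T,H \right)} = \frac{2}{9} + \frac{29}{9 H}$ ($k{\left(T,H \right)} = \frac{2}{9} - \frac{\left(-29\right) \frac{1}{H}}{9} = \frac{2}{9} + \frac{29}{9 H}$)
$q{\left(Z \right)} = \frac{-20 + Z}{Z \left(15 + Z\right)}$ ($q{\left(Z \right)} = \frac{\left(-20 + Z\right) \frac{1}{15 + Z}}{Z} = \frac{\frac{1}{15 + Z} \left(-20 + Z\right)}{Z} = \frac{-20 + Z}{Z \left(15 + Z\right)}$)
$K{\left(b,t \right)} = -176$ ($K{\left(b,t \right)} = \left(-44\right) 4 = -176$)
$\frac{1}{562806 + K{\left(q{\left(19 \right)},k{\left(-31,11 \right)} \right)}} = \frac{1}{562806 - 176} = \frac{1}{562630}$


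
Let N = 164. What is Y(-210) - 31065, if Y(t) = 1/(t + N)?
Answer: -1428991/46 ≈ -31065.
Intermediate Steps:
Y(t) = 1/(164 + t) (Y(t) = 1/(t + 164) = 1/(164 + t))
Y(-210) - 31065 = 1/(164 - 210) - 31065 = 1/(-46) - 31065 = -1/46 - 31065 = -1428991/46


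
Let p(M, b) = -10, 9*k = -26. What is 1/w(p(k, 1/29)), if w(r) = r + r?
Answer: -1/20 ≈ -0.050000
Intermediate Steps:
k = -26/9 (k = (⅑)*(-26) = -26/9 ≈ -2.8889)
w(r) = 2*r
1/w(p(k, 1/29)) = 1/(2*(-10)) = 1/(-20) = -1/20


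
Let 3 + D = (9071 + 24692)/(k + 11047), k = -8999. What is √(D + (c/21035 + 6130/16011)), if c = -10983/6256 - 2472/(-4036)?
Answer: √111431848923753948514241977945110/2834572808934720 ≈ 3.7241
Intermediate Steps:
c = -7215639/6312304 (c = -10983*1/6256 - 2472*(-1/4036) = -10983/6256 + 618/1009 = -7215639/6312304 ≈ -1.1431)
D = 27619/2048 (D = -3 + (9071 + 24692)/(-8999 + 11047) = -3 + 33763/2048 = 27619/2048 ≈ 13.486)
√(D + (c/21035 + 6130/16011)) = √(27619/2048 + (-7215639/6312304/21035 + 6130/16011)) = √(27619/2048 + (-7215639/6312304*1/21035 + 6130*(1/16011))) = √(27619/2048 + (-7215639/132779314640 + 6130/16011)) = √(27619/2048 + 813821669147171/2125929606701040) = √(3773922286618089373/272118989657733120) = √111431848923753948514241977945110/2834572808934720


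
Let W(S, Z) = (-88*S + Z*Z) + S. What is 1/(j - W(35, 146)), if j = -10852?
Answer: -1/29123 ≈ -3.4337e-5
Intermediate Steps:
W(S, Z) = Z**2 - 87*S (W(S, Z) = (-88*S + Z**2) + S = (Z**2 - 88*S) + S = Z**2 - 87*S)
1/(j - W(35, 146)) = 1/(-10852 - (146**2 - 87*35)) = 1/(-10852 - (21316 - 3045)) = 1/(-10852 - 1*18271) = 1/(-10852 - 18271) = 1/(-29123) = -1/29123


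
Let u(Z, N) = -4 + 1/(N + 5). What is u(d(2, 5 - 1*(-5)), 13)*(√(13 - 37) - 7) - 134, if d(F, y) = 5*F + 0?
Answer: -1915/18 - 71*I*√6/9 ≈ -106.39 - 19.324*I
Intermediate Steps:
d(F, y) = 5*F
u(Z, N) = -4 + 1/(5 + N)
u(d(2, 5 - 1*(-5)), 13)*(√(13 - 37) - 7) - 134 = ((-19 - 4*13)/(5 + 13))*(√(13 - 37) - 7) - 134 = ((-19 - 52)/18)*(√(-24) - 7) - 134 = ((1/18)*(-71))*(2*I*√6 - 7) - 134 = -71*(-7 + 2*I*√6)/18 - 134 = (497/18 - 71*I*√6/9) - 134 = -1915/18 - 71*I*√6/9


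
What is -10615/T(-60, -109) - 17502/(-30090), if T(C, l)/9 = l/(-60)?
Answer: -1063730641/1639905 ≈ -648.65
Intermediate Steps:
T(C, l) = -3*l/20 (T(C, l) = 9*(l/(-60)) = 9*(l*(-1/60)) = 9*(-l/60) = -3*l/20)
-10615/T(-60, -109) - 17502/(-30090) = -10615/((-3/20*(-109))) - 17502/(-30090) = -10615/327/20 - 17502*(-1/30090) = -10615*20/327 + 2917/5015 = -212300/327 + 2917/5015 = -1063730641/1639905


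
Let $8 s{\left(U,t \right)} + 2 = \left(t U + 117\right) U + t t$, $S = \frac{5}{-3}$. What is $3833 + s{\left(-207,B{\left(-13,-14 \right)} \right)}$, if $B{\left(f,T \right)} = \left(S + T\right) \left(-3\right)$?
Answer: $\frac{2022555}{8} \approx 2.5282 \cdot 10^{5}$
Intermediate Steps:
$S = - \frac{5}{3}$ ($S = 5 \left(- \frac{1}{3}\right) = - \frac{5}{3} \approx -1.6667$)
$B{\left(f,T \right)} = 5 - 3 T$ ($B{\left(f,T \right)} = \left(- \frac{5}{3} + T\right) \left(-3\right) = 5 - 3 T$)
$s{\left(U,t \right)} = - \frac{1}{4} + \frac{t^{2}}{8} + \frac{U \left(117 + U t\right)}{8}$ ($s{\left(U,t \right)} = - \frac{1}{4} + \frac{\left(t U + 117\right) U + t t}{8} = - \frac{1}{4} + \frac{\left(U t + 117\right) U + t^{2}}{8} = - \frac{1}{4} + \frac{\left(117 + U t\right) U + t^{2}}{8} = - \frac{1}{4} + \frac{U \left(117 + U t\right) + t^{2}}{8} = - \frac{1}{4} + \frac{t^{2} + U \left(117 + U t\right)}{8} = - \frac{1}{4} + \left(\frac{t^{2}}{8} + \frac{U \left(117 + U t\right)}{8}\right) = - \frac{1}{4} + \frac{t^{2}}{8} + \frac{U \left(117 + U t\right)}{8}$)
$3833 + s{\left(-207,B{\left(-13,-14 \right)} \right)} = 3833 + \left(- \frac{1}{4} + \frac{\left(5 - -42\right)^{2}}{8} + \frac{117}{8} \left(-207\right) + \frac{\left(5 - -42\right) \left(-207\right)^{2}}{8}\right) = 3833 + \left(- \frac{1}{4} + \frac{\left(5 + 42\right)^{2}}{8} - \frac{24219}{8} + \frac{1}{8} \left(5 + 42\right) 42849\right) = 3833 + \left(- \frac{1}{4} + \frac{47^{2}}{8} - \frac{24219}{8} + \frac{1}{8} \cdot 47 \cdot 42849\right) = 3833 + \left(- \frac{1}{4} + \frac{1}{8} \cdot 2209 - \frac{24219}{8} + \frac{2013903}{8}\right) = 3833 + \left(- \frac{1}{4} + \frac{2209}{8} - \frac{24219}{8} + \frac{2013903}{8}\right) = 3833 + \frac{1991891}{8} = \frac{2022555}{8}$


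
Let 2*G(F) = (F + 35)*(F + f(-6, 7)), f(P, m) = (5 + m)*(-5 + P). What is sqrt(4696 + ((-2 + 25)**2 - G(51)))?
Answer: 2*sqrt(2177) ≈ 93.317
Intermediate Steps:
f(P, m) = (-5 + P)*(5 + m)
G(F) = (-132 + F)*(35 + F)/2 (G(F) = ((F + 35)*(F + (-25 - 5*7 + 5*(-6) - 6*7)))/2 = ((35 + F)*(F + (-25 - 35 - 30 - 42)))/2 = ((35 + F)*(F - 132))/2 = ((35 + F)*(-132 + F))/2 = ((-132 + F)*(35 + F))/2 = (-132 + F)*(35 + F)/2)
sqrt(4696 + ((-2 + 25)**2 - G(51))) = sqrt(4696 + ((-2 + 25)**2 - (-2310 + (1/2)*51**2 - 97/2*51))) = sqrt(4696 + (23**2 - (-2310 + (1/2)*2601 - 4947/2))) = sqrt(4696 + (529 - (-2310 + 2601/2 - 4947/2))) = sqrt(4696 + (529 - 1*(-3483))) = sqrt(4696 + (529 + 3483)) = sqrt(4696 + 4012) = sqrt(8708) = 2*sqrt(2177)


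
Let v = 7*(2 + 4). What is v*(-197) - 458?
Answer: -8732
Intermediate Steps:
v = 42 (v = 7*6 = 42)
v*(-197) - 458 = 42*(-197) - 458 = -8274 - 458 = -8732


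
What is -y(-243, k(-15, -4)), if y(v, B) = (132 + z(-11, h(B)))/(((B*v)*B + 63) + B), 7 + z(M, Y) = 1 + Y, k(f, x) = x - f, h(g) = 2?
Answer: 128/29329 ≈ 0.0043643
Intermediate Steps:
z(M, Y) = -6 + Y (z(M, Y) = -7 + (1 + Y) = -6 + Y)
y(v, B) = 128/(63 + B + v*B**2) (y(v, B) = (132 + (-6 + 2))/(((B*v)*B + 63) + B) = (132 - 4)/((v*B**2 + 63) + B) = 128/((63 + v*B**2) + B) = 128/(63 + B + v*B**2))
-y(-243, k(-15, -4)) = -128/(63 + (-4 - 1*(-15)) - 243*(-4 - 1*(-15))**2) = -128/(63 + (-4 + 15) - 243*(-4 + 15)**2) = -128/(63 + 11 - 243*11**2) = -128/(63 + 11 - 243*121) = -128/(63 + 11 - 29403) = -128/(-29329) = -128*(-1)/29329 = -1*(-128/29329) = 128/29329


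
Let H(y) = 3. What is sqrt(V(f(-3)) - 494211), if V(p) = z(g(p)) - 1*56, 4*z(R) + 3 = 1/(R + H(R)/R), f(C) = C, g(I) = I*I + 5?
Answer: 3*I*sqrt(8699331765)/398 ≈ 703.04*I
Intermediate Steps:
g(I) = 5 + I**2 (g(I) = I**2 + 5 = 5 + I**2)
z(R) = -3/4 + 1/(4*(R + 3/R))
V(p) = -56 + (-4 + p**2 - 3*(5 + p**2)**2)/(4*(3 + (5 + p**2)**2)) (V(p) = (-9 + (5 + p**2) - 3*(5 + p**2)**2)/(4*(3 + (5 + p**2)**2)) - 1*56 = (-4 + p**2 - 3*(5 + p**2)**2)/(4*(3 + (5 + p**2)**2)) - 56 = -56 + (-4 + p**2 - 3*(5 + p**2)**2)/(4*(3 + (5 + p**2)**2)))
sqrt(V(f(-3)) - 494211) = sqrt((-676 + (-3)**2 - 227*(5 + (-3)**2)**2)/(4*(3 + (5 + (-3)**2)**2)) - 494211) = sqrt((-676 + 9 - 227*(5 + 9)**2)/(4*(3 + (5 + 9)**2)) - 494211) = sqrt((-676 + 9 - 227*14**2)/(4*(3 + 14**2)) - 494211) = sqrt((-676 + 9 - 227*196)/(4*(3 + 196)) - 494211) = sqrt((1/4)*(-676 + 9 - 44492)/199 - 494211) = sqrt((1/4)*(1/199)*(-45159) - 494211) = sqrt(-45159/796 - 494211) = sqrt(-393437115/796) = 3*I*sqrt(8699331765)/398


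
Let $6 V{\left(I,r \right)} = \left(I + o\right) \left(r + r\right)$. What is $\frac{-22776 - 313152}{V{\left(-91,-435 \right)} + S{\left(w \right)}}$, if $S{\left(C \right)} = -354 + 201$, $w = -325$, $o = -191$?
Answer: $- \frac{111976}{13579} \approx -8.2463$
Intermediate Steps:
$V{\left(I,r \right)} = \frac{r \left(-191 + I\right)}{3}$ ($V{\left(I,r \right)} = \frac{\left(I - 191\right) \left(r + r\right)}{6} = \frac{\left(-191 + I\right) 2 r}{6} = \frac{2 r \left(-191 + I\right)}{6} = \frac{r \left(-191 + I\right)}{3}$)
$S{\left(C \right)} = -153$
$\frac{-22776 - 313152}{V{\left(-91,-435 \right)} + S{\left(w \right)}} = \frac{-22776 - 313152}{\frac{1}{3} \left(-435\right) \left(-191 - 91\right) - 153} = - \frac{335928}{\frac{1}{3} \left(-435\right) \left(-282\right) - 153} = - \frac{335928}{40890 - 153} = - \frac{335928}{40737} = \left(-335928\right) \frac{1}{40737} = - \frac{111976}{13579}$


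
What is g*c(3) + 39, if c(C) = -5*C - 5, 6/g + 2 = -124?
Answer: 839/21 ≈ 39.952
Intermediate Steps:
g = -1/21 (g = 6/(-2 - 124) = 6/(-126) = 6*(-1/126) = -1/21 ≈ -0.047619)
c(C) = -5 - 5*C
g*c(3) + 39 = -(-5 - 5*3)/21 + 39 = -(-5 - 15)/21 + 39 = -1/21*(-20) + 39 = 20/21 + 39 = 839/21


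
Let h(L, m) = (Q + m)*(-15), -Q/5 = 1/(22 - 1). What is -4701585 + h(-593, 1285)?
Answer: -33045995/7 ≈ -4.7209e+6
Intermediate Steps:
Q = -5/21 (Q = -5/(22 - 1) = -5/21 ≈ -0.23810)
h(L, m) = 25/7 - 15*m (h(L, m) = (-5/21 + m)*(-15) = 25/7 - 15*m)
-4701585 + h(-593, 1285) = -4701585 + (25/7 - 15*1285) = -4701585 + (25/7 - 19275) = -4701585 - 134900/7 = -33045995/7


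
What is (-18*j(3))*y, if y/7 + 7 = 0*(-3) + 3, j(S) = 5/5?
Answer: 504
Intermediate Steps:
j(S) = 1 (j(S) = 5*(⅕) = 1)
y = -28 (y = -49 + 7*(0*(-3) + 3) = -49 + 7*(0 + 3) = -49 + 7*3 = -49 + 21 = -28)
(-18*j(3))*y = -18*1*(-28) = -18*(-28) = 504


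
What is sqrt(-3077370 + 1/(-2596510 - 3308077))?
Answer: I*sqrt(107289882024663728117)/5904587 ≈ 1754.2*I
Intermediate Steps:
sqrt(-3077370 + 1/(-2596510 - 3308077)) = sqrt(-3077370 + 1/(-5904587)) = sqrt(-3077370 - 1/5904587) = sqrt(-18170598896191/5904587) = I*sqrt(107289882024663728117)/5904587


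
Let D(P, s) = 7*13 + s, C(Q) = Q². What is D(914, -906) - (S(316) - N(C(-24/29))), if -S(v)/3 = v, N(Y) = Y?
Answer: 112429/841 ≈ 133.68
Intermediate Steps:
D(P, s) = 91 + s
S(v) = -3*v
D(914, -906) - (S(316) - N(C(-24/29))) = (91 - 906) - (-3*316 - (-24/29)²) = -815 - (-948 - (-24*1/29)²) = -815 - (-948 - (-24/29)²) = -815 - (-948 - 1*576/841) = -815 - (-948 - 576/841) = -815 - 1*(-797844/841) = -815 + 797844/841 = 112429/841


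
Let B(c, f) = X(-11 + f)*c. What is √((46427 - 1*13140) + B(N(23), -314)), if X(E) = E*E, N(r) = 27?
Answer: √2885162 ≈ 1698.6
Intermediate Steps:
X(E) = E²
B(c, f) = c*(-11 + f)² (B(c, f) = (-11 + f)²*c = c*(-11 + f)²)
√((46427 - 1*13140) + B(N(23), -314)) = √((46427 - 1*13140) + 27*(-11 - 314)²) = √((46427 - 13140) + 27*(-325)²) = √(33287 + 27*105625) = √(33287 + 2851875) = √2885162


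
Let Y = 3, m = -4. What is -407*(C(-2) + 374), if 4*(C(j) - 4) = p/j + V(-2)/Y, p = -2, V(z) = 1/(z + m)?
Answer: -11083831/72 ≈ -1.5394e+5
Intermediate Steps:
V(z) = 1/(-4 + z) (V(z) = 1/(z - 4) = 1/(-4 + z))
C(j) = 287/72 - 1/(2*j) (C(j) = 4 + (-2/j + 1/(-4 - 2*3))/4 = 4 + (-2/j + (⅓)/(-6))/4 = 4 + (-2/j - ⅙*⅓)/4 = 4 + (-2/j - 1/18)/4 = 4 + (-1/18 - 2/j)/4 = 4 + (-1/72 - 1/(2*j)) = 287/72 - 1/(2*j))
-407*(C(-2) + 374) = -407*((1/72)*(-36 + 287*(-2))/(-2) + 374) = -407*((1/72)*(-½)*(-36 - 574) + 374) = -407*((1/72)*(-½)*(-610) + 374) = -407*(305/72 + 374) = -407*27233/72 = -11083831/72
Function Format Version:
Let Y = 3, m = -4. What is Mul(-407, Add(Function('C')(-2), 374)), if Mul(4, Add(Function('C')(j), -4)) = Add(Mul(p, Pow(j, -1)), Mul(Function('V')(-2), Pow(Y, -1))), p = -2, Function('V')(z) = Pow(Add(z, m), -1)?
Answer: Rational(-11083831, 72) ≈ -1.5394e+5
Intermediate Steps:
Function('V')(z) = Pow(Add(-4, z), -1) (Function('V')(z) = Pow(Add(z, -4), -1) = Pow(Add(-4, z), -1))
Function('C')(j) = Add(Rational(287, 72), Mul(Rational(-1, 2), Pow(j, -1))) (Function('C')(j) = Add(4, Mul(Rational(1, 4), Add(Mul(-2, Pow(j, -1)), Mul(Pow(Add(-4, -2), -1), Pow(3, -1))))) = Add(4, Mul(Rational(1, 4), Add(Mul(-2, Pow(j, -1)), Mul(Pow(-6, -1), Rational(1, 3))))) = Add(4, Mul(Rational(1, 4), Add(Mul(-2, Pow(j, -1)), Mul(Rational(-1, 6), Rational(1, 3))))) = Add(4, Mul(Rational(1, 4), Add(Mul(-2, Pow(j, -1)), Rational(-1, 18)))) = Add(4, Mul(Rational(1, 4), Add(Rational(-1, 18), Mul(-2, Pow(j, -1))))) = Add(4, Add(Rational(-1, 72), Mul(Rational(-1, 2), Pow(j, -1)))) = Add(Rational(287, 72), Mul(Rational(-1, 2), Pow(j, -1))))
Mul(-407, Add(Function('C')(-2), 374)) = Mul(-407, Add(Mul(Rational(1, 72), Pow(-2, -1), Add(-36, Mul(287, -2))), 374)) = Mul(-407, Add(Mul(Rational(1, 72), Rational(-1, 2), Add(-36, -574)), 374)) = Mul(-407, Add(Mul(Rational(1, 72), Rational(-1, 2), -610), 374)) = Mul(-407, Add(Rational(305, 72), 374)) = Mul(-407, Rational(27233, 72)) = Rational(-11083831, 72)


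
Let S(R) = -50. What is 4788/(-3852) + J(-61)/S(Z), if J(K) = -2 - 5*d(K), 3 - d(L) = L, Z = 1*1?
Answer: 13902/2675 ≈ 5.1970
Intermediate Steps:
Z = 1
d(L) = 3 - L
J(K) = -17 + 5*K (J(K) = -2 - 5*(3 - K) = -2 + (-15 + 5*K) = -17 + 5*K)
4788/(-3852) + J(-61)/S(Z) = 4788/(-3852) + (-17 + 5*(-61))/(-50) = 4788*(-1/3852) + (-17 - 305)*(-1/50) = -133/107 - 322*(-1/50) = -133/107 + 161/25 = 13902/2675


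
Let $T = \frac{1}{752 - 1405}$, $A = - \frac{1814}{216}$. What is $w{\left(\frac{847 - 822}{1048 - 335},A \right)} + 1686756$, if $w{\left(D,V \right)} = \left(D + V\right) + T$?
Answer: $\frac{84815763639545}{50283612} \approx 1.6867 \cdot 10^{6}$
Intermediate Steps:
$A = - \frac{907}{108}$ ($A = \left(-1814\right) \frac{1}{216} = - \frac{907}{108} \approx -8.3981$)
$T = - \frac{1}{653}$ ($T = \frac{1}{-653} = - \frac{1}{653} \approx -0.0015314$)
$w{\left(D,V \right)} = - \frac{1}{653} + D + V$ ($w{\left(D,V \right)} = \left(D + V\right) - \frac{1}{653} = - \frac{1}{653} + D + V$)
$w{\left(\frac{847 - 822}{1048 - 335},A \right)} + 1686756 = \left(- \frac{1}{653} + \frac{847 - 822}{1048 - 335} - \frac{907}{108}\right) + 1686756 = \left(- \frac{1}{653} + \frac{25}{713} - \frac{907}{108}\right) + 1686756 = - \frac{420603127}{50283612} + 1686756 = \frac{84815763639545}{50283612}$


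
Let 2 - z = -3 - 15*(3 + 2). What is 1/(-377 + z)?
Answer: -1/297 ≈ -0.0033670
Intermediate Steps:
z = 80 (z = 2 - (-3 - 15*(3 + 2)) = 2 - (-3 - 15*5) = 2 - (-3 - 75) = 2 - 1*(-78) = 2 + 78 = 80)
1/(-377 + z) = 1/(-377 + 80) = 1/(-297) = -1/297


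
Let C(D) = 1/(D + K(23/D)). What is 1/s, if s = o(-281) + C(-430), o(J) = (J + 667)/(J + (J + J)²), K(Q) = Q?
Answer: -58354856649/64311812 ≈ -907.37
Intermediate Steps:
o(J) = (667 + J)/(J + 4*J²) (o(J) = (667 + J)/(J + (2*J)²) = (667 + J)/(J + 4*J²))
C(D) = 1/(D + 23/D)
s = -64311812/58354856649 (s = (667 - 281)/((-281)*(1 + 4*(-281))) - 430/(23 + (-430)²) = -1/281*386/(1 - 1124) - 430/(23 + 184900) = -1/281*386/(-1123) - 430/184923 = -1/281*(-1/1123)*386 - 430*1/184923 = 386/315563 - 430/184923 = -64311812/58354856649 ≈ -0.0011021)
1/s = 1/(-64311812/58354856649) = -58354856649/64311812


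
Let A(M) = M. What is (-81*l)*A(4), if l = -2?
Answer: 648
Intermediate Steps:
(-81*l)*A(4) = -81*(-2)*4 = 162*4 = 648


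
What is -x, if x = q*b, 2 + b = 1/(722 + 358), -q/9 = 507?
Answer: -364871/40 ≈ -9121.8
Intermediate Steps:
q = -4563 (q = -9*507 = -4563)
b = -2159/1080 (b = -2 + 1/(722 + 358) = -2 + 1/1080 = -2159/1080 ≈ -1.9991)
x = 364871/40 (x = -4563*(-2159/1080) = 364871/40 ≈ 9121.8)
-x = -1*364871/40 = -364871/40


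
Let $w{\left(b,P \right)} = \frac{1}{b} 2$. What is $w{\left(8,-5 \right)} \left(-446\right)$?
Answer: $- \frac{223}{2} \approx -111.5$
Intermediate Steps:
$w{\left(b,P \right)} = \frac{2}{b}$
$w{\left(8,-5 \right)} \left(-446\right) = \frac{2}{8} \left(-446\right) = 2 \cdot \frac{1}{8} \left(-446\right) = \frac{1}{4} \left(-446\right) = - \frac{223}{2}$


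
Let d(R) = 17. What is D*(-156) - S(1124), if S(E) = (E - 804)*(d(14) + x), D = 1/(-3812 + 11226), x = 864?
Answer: -1045077518/3707 ≈ -2.8192e+5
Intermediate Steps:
D = 1/7414 ≈ 0.00013488
S(E) = -708324 + 881*E (S(E) = (E - 804)*(17 + 864) = (-804 + E)*881 = -708324 + 881*E)
D*(-156) - S(1124) = (1/7414)*(-156) - (-708324 + 881*1124) = -78/3707 - (-708324 + 990244) = -78/3707 - 1*281920 = -78/3707 - 281920 = -1045077518/3707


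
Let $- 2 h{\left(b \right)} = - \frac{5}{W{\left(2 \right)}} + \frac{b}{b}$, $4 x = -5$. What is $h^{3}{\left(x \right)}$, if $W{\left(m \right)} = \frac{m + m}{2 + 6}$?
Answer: $\frac{729}{8} \approx 91.125$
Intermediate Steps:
$x = - \frac{5}{4}$ ($x = \frac{1}{4} \left(-5\right) = - \frac{5}{4} \approx -1.25$)
$W{\left(m \right)} = \frac{m}{4}$ ($W{\left(m \right)} = \frac{2 m}{8} = 2 m \frac{1}{8} = \frac{m}{4}$)
$h{\left(b \right)} = \frac{9}{2}$ ($h{\left(b \right)} = - \frac{- \frac{5}{\frac{1}{4} \cdot 2} + \frac{b}{b}}{2} = - \frac{- 5 \frac{1}{\frac{1}{2}} + 1}{2} = - \frac{\left(-5\right) 2 + 1}{2} = - \frac{-10 + 1}{2} = \left(- \frac{1}{2}\right) \left(-9\right) = \frac{9}{2}$)
$h^{3}{\left(x \right)} = \left(\frac{9}{2}\right)^{3} = \frac{729}{8}$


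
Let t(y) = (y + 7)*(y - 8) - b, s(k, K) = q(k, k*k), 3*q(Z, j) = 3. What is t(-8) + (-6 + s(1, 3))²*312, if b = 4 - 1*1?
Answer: 7813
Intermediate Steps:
b = 3 (b = 4 - 1 = 3)
q(Z, j) = 1 (q(Z, j) = (⅓)*3 = 1)
s(k, K) = 1
t(y) = -3 + (-8 + y)*(7 + y) (t(y) = (y + 7)*(y - 8) - 1*3 = (7 + y)*(-8 + y) - 3 = (-8 + y)*(7 + y) - 3 = -3 + (-8 + y)*(7 + y))
t(-8) + (-6 + s(1, 3))²*312 = (-59 + (-8)² - 1*(-8)) + (-6 + 1)²*312 = (-59 + 64 + 8) + (-5)²*312 = 13 + 25*312 = 13 + 7800 = 7813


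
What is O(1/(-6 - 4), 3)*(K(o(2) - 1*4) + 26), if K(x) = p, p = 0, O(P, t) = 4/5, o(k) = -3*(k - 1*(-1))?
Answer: 104/5 ≈ 20.800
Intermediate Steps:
o(k) = -3 - 3*k (o(k) = -3*(k + 1) = -3*(1 + k) = -3 - 3*k)
O(P, t) = ⅘ (O(P, t) = 4*(⅕) = ⅘)
K(x) = 0
O(1/(-6 - 4), 3)*(K(o(2) - 1*4) + 26) = 4*(0 + 26)/5 = (⅘)*26 = 104/5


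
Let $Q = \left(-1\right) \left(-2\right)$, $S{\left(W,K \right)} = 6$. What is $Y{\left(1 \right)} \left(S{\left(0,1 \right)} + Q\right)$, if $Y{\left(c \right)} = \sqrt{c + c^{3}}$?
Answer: $8 \sqrt{2} \approx 11.314$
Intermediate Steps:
$Q = 2$
$Y{\left(1 \right)} \left(S{\left(0,1 \right)} + Q\right) = \sqrt{1 + 1^{3}} \left(6 + 2\right) = \sqrt{1 + 1} \cdot 8 = \sqrt{2} \cdot 8 = 8 \sqrt{2}$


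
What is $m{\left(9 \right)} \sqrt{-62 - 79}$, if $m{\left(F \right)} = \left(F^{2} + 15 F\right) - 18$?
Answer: $198 i \sqrt{141} \approx 2351.1 i$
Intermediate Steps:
$m{\left(F \right)} = -18 + F^{2} + 15 F$
$m{\left(9 \right)} \sqrt{-62 - 79} = \left(-18 + 9^{2} + 15 \cdot 9\right) \sqrt{-62 - 79} = \left(-18 + 81 + 135\right) \sqrt{-141} = 198 i \sqrt{141}$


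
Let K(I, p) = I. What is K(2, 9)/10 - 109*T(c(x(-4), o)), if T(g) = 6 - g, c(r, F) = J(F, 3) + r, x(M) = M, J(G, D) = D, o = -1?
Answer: -3814/5 ≈ -762.80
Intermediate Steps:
c(r, F) = 3 + r
K(2, 9)/10 - 109*T(c(x(-4), o)) = 2/10 - 109*(6 - (3 - 4)) = 2*(⅒) - 109*(6 - 1*(-1)) = ⅕ - 109*(6 + 1) = ⅕ - 109*7 = ⅕ - 763 = -3814/5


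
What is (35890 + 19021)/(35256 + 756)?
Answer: 54911/36012 ≈ 1.5248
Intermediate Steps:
(35890 + 19021)/(35256 + 756) = 54911/36012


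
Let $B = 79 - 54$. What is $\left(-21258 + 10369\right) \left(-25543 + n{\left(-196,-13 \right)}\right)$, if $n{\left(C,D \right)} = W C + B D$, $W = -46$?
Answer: $183501428$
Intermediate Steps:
$B = 25$
$n{\left(C,D \right)} = - 46 C + 25 D$
$\left(-21258 + 10369\right) \left(-25543 + n{\left(-196,-13 \right)}\right) = \left(-21258 + 10369\right) \left(-25543 + \left(\left(-46\right) \left(-196\right) + 25 \left(-13\right)\right)\right) = - 10889 \left(-25543 + \left(9016 - 325\right)\right) = - 10889 \left(-25543 + 8691\right) = \left(-10889\right) \left(-16852\right) = 183501428$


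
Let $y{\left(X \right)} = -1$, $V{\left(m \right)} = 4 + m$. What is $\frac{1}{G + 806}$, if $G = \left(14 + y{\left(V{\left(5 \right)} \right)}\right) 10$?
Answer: $\frac{1}{936} \approx 0.0010684$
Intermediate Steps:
$G = 130$ ($G = \left(14 - 1\right) 10 = 13 \cdot 10 = 130$)
$\frac{1}{G + 806} = \frac{1}{130 + 806} = \frac{1}{936}$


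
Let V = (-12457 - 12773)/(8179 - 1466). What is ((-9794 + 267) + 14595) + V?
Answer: 33996254/6713 ≈ 5064.2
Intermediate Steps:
V = -25230/6713 ≈ -3.7584
((-9794 + 267) + 14595) + V = ((-9794 + 267) + 14595) - 25230/6713 = (-9527 + 14595) - 25230/6713 = 5068 - 25230/6713 = 33996254/6713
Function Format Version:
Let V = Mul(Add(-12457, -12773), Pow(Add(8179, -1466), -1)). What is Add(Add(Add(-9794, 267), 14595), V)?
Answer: Rational(33996254, 6713) ≈ 5064.2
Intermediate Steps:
V = Rational(-25230, 6713) (V = Mul(-25230, Pow(6713, -1)) = Mul(-25230, Rational(1, 6713)) = Rational(-25230, 6713) ≈ -3.7584)
Add(Add(Add(-9794, 267), 14595), V) = Add(Add(Add(-9794, 267), 14595), Rational(-25230, 6713)) = Add(Add(-9527, 14595), Rational(-25230, 6713)) = Add(5068, Rational(-25230, 6713)) = Rational(33996254, 6713)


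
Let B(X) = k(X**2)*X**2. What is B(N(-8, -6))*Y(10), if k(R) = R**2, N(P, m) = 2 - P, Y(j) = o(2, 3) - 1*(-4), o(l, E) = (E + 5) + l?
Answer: 14000000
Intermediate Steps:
o(l, E) = 5 + E + l (o(l, E) = (5 + E) + l = 5 + E + l)
Y(j) = 14 (Y(j) = (5 + 3 + 2) - 1*(-4) = 10 + 4 = 14)
B(X) = X**6 (B(X) = (X**2)**2*X**2 = X**4*X**2 = X**6)
B(N(-8, -6))*Y(10) = (2 - 1*(-8))**6*14 = (2 + 8)**6*14 = 10**6*14 = 1000000*14 = 14000000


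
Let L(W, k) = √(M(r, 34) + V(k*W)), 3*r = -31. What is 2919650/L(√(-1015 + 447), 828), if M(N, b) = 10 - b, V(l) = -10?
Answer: -1459825*I*√34/17 ≈ -5.0072e+5*I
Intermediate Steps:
r = -31/3 (r = (⅓)*(-31) = -31/3 ≈ -10.333)
L(W, k) = I*√34 (L(W, k) = √((10 - 1*34) - 10) = √((10 - 34) - 10) = √(-24 - 10) = √(-34) = I*√34)
2919650/L(√(-1015 + 447), 828) = 2919650/((I*√34)) = 2919650*(-I*√34/34) = -1459825*I*√34/17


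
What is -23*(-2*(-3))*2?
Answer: -276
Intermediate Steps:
-23*(-2*(-3))*2 = -138*2 = -23*12 = -276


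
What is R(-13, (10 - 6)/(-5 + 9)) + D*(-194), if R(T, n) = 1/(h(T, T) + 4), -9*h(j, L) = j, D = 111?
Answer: -1055157/49 ≈ -21534.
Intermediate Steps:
h(j, L) = -j/9
R(T, n) = 1/(4 - T/9) (R(T, n) = 1/(-T/9 + 4) = 1/(4 - T/9))
R(-13, (10 - 6)/(-5 + 9)) + D*(-194) = -9/(-36 - 13) + 111*(-194) = -9/(-49) - 21534 = -9*(-1/49) - 21534 = 9/49 - 21534 = -1055157/49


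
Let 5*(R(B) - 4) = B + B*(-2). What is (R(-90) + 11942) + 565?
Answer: 12529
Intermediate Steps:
R(B) = 4 - B/5 (R(B) = 4 + (B + B*(-2))/5 = 4 + (B - 2*B)/5 = 4 + (-B)/5 = 4 - B/5)
(R(-90) + 11942) + 565 = ((4 - ⅕*(-90)) + 11942) + 565 = ((4 + 18) + 11942) + 565 = (22 + 11942) + 565 = 11964 + 565 = 12529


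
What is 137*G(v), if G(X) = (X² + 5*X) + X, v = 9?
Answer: 18495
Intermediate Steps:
G(X) = X² + 6*X
137*G(v) = 137*(9*(6 + 9)) = 137*(9*15) = 137*135 = 18495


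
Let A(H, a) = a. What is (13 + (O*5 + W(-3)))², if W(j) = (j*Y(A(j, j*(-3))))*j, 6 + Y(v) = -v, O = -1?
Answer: 16129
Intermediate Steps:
Y(v) = -6 - v
W(j) = j²*(-6 + 3*j) (W(j) = (j*(-6 - j*(-3)))*j = (j*(-6 - (-3)*j))*j = (j*(-6 + 3*j))*j = j²*(-6 + 3*j))
(13 + (O*5 + W(-3)))² = (13 + (-1*5 + 3*(-3)²*(-2 - 3)))² = (13 + (-5 + 3*9*(-5)))² = (13 + (-5 - 135))² = (13 - 140)² = (-127)² = 16129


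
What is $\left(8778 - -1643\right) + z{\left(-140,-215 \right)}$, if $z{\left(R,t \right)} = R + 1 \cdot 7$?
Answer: $10288$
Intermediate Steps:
$z{\left(R,t \right)} = 7 + R$ ($z{\left(R,t \right)} = R + 7 = 7 + R$)
$\left(8778 - -1643\right) + z{\left(-140,-215 \right)} = \left(8778 - -1643\right) + \left(7 - 140\right) = \left(8778 + 1643\right) - 133 = 10421 - 133 = 10288$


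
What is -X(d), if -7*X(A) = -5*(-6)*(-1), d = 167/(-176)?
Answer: -30/7 ≈ -4.2857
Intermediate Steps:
d = -167/176 (d = 167*(-1/176) = -167/176 ≈ -0.94886)
X(A) = 30/7 (X(A) = -(-5*(-6))*(-1)/7 = -30*(-1)/7 = -1/7*(-30) = 30/7)
-X(d) = -1*30/7 = -30/7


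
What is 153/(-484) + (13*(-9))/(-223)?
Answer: 22509/107932 ≈ 0.20855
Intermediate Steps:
153/(-484) + (13*(-9))/(-223) = 153*(-1/484) - 117*(-1/223) = -153/484 + 117/223 = 22509/107932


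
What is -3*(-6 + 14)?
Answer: -24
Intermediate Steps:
-3*(-6 + 14) = -3*8 = -24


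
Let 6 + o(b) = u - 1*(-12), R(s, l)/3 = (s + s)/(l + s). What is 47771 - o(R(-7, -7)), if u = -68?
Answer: 47833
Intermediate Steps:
R(s, l) = 6*s/(l + s) (R(s, l) = 3*((s + s)/(l + s)) = 3*((2*s)/(l + s)) = 3*(2*s/(l + s)) = 6*s/(l + s))
o(b) = -62 (o(b) = -6 + (-68 - 1*(-12)) = -6 + (-68 + 12) = -6 - 56 = -62)
47771 - o(R(-7, -7)) = 47771 - 1*(-62) = 47771 + 62 = 47833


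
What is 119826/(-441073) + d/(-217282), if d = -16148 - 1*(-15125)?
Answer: -25584815253/95837223586 ≈ -0.26696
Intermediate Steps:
d = -1023 (d = -16148 + 15125 = -1023)
119826/(-441073) + d/(-217282) = 119826/(-441073) - 1023/(-217282) = 119826*(-1/441073) - 1023*(-1/217282) = -119826/441073 + 1023/217282 = -25584815253/95837223586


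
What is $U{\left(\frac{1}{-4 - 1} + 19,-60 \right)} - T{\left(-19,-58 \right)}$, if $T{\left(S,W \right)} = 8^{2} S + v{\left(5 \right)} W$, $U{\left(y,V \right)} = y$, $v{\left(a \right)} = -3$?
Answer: $\frac{5304}{5} \approx 1060.8$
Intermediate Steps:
$T{\left(S,W \right)} = - 3 W + 64 S$ ($T{\left(S,W \right)} = 8^{2} S - 3 W = 64 S - 3 W = - 3 W + 64 S$)
$U{\left(\frac{1}{-4 - 1} + 19,-60 \right)} - T{\left(-19,-58 \right)} = \left(\frac{1}{-4 - 1} + 19\right) - \left(\left(-3\right) \left(-58\right) + 64 \left(-19\right)\right) = \left(\frac{1}{-5} + 19\right) - \left(174 - 1216\right) = \left(- \frac{1}{5} + 19\right) - -1042 = \frac{94}{5} + 1042 = \frac{5304}{5}$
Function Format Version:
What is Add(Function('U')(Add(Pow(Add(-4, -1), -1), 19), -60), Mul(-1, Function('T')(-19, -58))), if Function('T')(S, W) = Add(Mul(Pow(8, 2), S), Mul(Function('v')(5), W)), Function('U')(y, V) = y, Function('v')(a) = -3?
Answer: Rational(5304, 5) ≈ 1060.8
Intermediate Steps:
Function('T')(S, W) = Add(Mul(-3, W), Mul(64, S)) (Function('T')(S, W) = Add(Mul(Pow(8, 2), S), Mul(-3, W)) = Add(Mul(64, S), Mul(-3, W)) = Add(Mul(-3, W), Mul(64, S)))
Add(Function('U')(Add(Pow(Add(-4, -1), -1), 19), -60), Mul(-1, Function('T')(-19, -58))) = Add(Add(Pow(Add(-4, -1), -1), 19), Mul(-1, Add(Mul(-3, -58), Mul(64, -19)))) = Add(Add(Pow(-5, -1), 19), Mul(-1, Add(174, -1216))) = Add(Add(Rational(-1, 5), 19), Mul(-1, -1042)) = Add(Rational(94, 5), 1042) = Rational(5304, 5)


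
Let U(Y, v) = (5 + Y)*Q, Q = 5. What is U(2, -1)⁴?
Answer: 1500625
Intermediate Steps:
U(Y, v) = 25 + 5*Y (U(Y, v) = (5 + Y)*5 = 25 + 5*Y)
U(2, -1)⁴ = (25 + 5*2)⁴ = (25 + 10)⁴ = 35⁴ = 1500625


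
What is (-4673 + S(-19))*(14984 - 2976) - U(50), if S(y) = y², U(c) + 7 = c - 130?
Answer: -51778409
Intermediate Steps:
U(c) = -137 + c (U(c) = -7 + (c - 130) = -7 + (-130 + c) = -137 + c)
(-4673 + S(-19))*(14984 - 2976) - U(50) = (-4673 + (-19)²)*(14984 - 2976) - (-137 + 50) = (-4673 + 361)*12008 - 1*(-87) = -4312*12008 + 87 = -51778496 + 87 = -51778409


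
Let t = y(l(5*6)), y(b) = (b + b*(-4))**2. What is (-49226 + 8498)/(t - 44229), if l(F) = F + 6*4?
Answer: 13576/5995 ≈ 2.2646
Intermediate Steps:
l(F) = 24 + F (l(F) = F + 24 = 24 + F)
y(b) = 9*b**2 (y(b) = (b - 4*b)**2 = (-3*b)**2 = 9*b**2)
t = 26244 (t = 9*(24 + 5*6)**2 = 9*(24 + 30)**2 = 9*54**2 = 9*2916 = 26244)
(-49226 + 8498)/(t - 44229) = (-49226 + 8498)/(26244 - 44229) = -40728/(-17985) = -40728*(-1/17985) = 13576/5995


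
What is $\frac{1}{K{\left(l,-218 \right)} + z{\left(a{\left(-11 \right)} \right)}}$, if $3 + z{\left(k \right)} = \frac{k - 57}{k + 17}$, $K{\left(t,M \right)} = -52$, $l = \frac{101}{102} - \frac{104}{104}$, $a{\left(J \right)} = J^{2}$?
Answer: $- \frac{69}{3763} \approx -0.018336$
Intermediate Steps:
$l = - \frac{1}{102}$ ($l = 101 \cdot \frac{1}{102} - 1 = \frac{101}{102} - 1 = - \frac{1}{102} \approx -0.0098039$)
$z{\left(k \right)} = -3 + \frac{-57 + k}{17 + k}$ ($z{\left(k \right)} = -3 + \frac{k - 57}{k + 17} = -3 + \frac{-57 + k}{17 + k}$)
$\frac{1}{K{\left(l,-218 \right)} + z{\left(a{\left(-11 \right)} \right)}} = \frac{1}{-52 + \frac{2 \left(-54 - \left(-11\right)^{2}\right)}{17 + \left(-11\right)^{2}}} = \frac{1}{-52 + \frac{2 \left(-54 - 121\right)}{17 + 121}} = \frac{1}{-52 + \frac{2 \left(-54 - 121\right)}{138}} = \frac{1}{-52 + 2 \cdot \frac{1}{138} \left(-175\right)} = \frac{1}{-52 - \frac{175}{69}} = \frac{1}{- \frac{3763}{69}} = - \frac{69}{3763}$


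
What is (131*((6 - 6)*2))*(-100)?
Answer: 0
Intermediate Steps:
(131*((6 - 6)*2))*(-100) = (131*(0*2))*(-100) = (131*0)*(-100) = 0*(-100) = 0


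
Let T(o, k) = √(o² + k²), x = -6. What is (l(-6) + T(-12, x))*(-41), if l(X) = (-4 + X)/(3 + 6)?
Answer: 410/9 - 246*√5 ≈ -504.52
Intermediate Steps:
l(X) = -4/9 + X/9 (l(X) = (-4 + X)/9 = (-4 + X)*(⅑) = -4/9 + X/9)
T(o, k) = √(k² + o²)
(l(-6) + T(-12, x))*(-41) = ((-4/9 + (⅑)*(-6)) + √((-6)² + (-12)²))*(-41) = ((-4/9 - ⅔) + √(36 + 144))*(-41) = (-10/9 + √180)*(-41) = (-10/9 + 6*√5)*(-41) = 410/9 - 246*√5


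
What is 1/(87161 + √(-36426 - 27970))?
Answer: 87161/7597104317 - 2*I*√16099/7597104317 ≈ 1.1473e-5 - 3.3403e-8*I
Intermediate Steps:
1/(87161 + √(-36426 - 27970)) = 1/(87161 + √(-64396)) = 1/(87161 + 2*I*√16099)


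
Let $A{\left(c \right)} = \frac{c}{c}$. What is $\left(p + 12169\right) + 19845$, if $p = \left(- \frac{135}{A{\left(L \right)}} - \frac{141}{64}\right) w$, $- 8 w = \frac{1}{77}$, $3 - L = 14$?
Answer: $\frac{1262128717}{39424} \approx 32014.0$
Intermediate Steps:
$L = -11$ ($L = 3 - 14 = -11$)
$A{\left(c \right)} = 1$
$w = - \frac{1}{616}$ ($w = - \frac{1}{8 \cdot 77} = \left(- \frac{1}{8}\right) \frac{1}{77} = - \frac{1}{616} \approx -0.0016234$)
$p = \frac{8781}{39424}$ ($p = \left(- \frac{135}{1} - \frac{141}{64}\right) \left(- \frac{1}{616}\right) = \left(\left(-135\right) 1 - \frac{141}{64}\right) \left(- \frac{1}{616}\right) = \left(-135 - \frac{141}{64}\right) \left(- \frac{1}{616}\right) = \left(- \frac{8781}{64}\right) \left(- \frac{1}{616}\right) = \frac{8781}{39424} \approx 0.22273$)
$\left(p + 12169\right) + 19845 = \left(\frac{8781}{39424} + 12169\right) + 19845 = \frac{479759437}{39424} + 19845 = \frac{1262128717}{39424}$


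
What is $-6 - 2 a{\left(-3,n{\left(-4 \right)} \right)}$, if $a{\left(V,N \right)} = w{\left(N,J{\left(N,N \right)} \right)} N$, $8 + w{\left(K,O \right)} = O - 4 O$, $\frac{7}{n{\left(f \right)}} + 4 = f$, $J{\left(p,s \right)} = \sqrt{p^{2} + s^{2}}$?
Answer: $-20 - \frac{147 \sqrt{2}}{32} \approx -26.497$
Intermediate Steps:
$n{\left(f \right)} = \frac{7}{-4 + f}$
$w{\left(K,O \right)} = -8 - 3 O$ ($w{\left(K,O \right)} = -8 + \left(O - 4 O\right) = -8 - 3 O$)
$a{\left(V,N \right)} = N \left(-8 - 3 \sqrt{2} \sqrt{N^{2}}\right)$ ($a{\left(V,N \right)} = \left(-8 - 3 \sqrt{N^{2} + N^{2}}\right) N = \left(-8 - 3 \sqrt{2 N^{2}}\right) N = \left(-8 - 3 \sqrt{2} \sqrt{N^{2}}\right) N = N \left(-8 - 3 \sqrt{2} \sqrt{N^{2}}\right)$)
$-6 - 2 a{\left(-3,n{\left(-4 \right)} \right)} = -6 - 2 \left(- \frac{7}{-4 - 4} \left(8 + 3 \sqrt{2} \sqrt{\left(\frac{7}{-4 - 4}\right)^{2}}\right)\right) = -6 - 2 \left(- \frac{7}{-8} \left(8 + 3 \sqrt{2} \sqrt{\left(\frac{7}{-8}\right)^{2}}\right)\right) = -6 - 2 \left(- 7 \left(- \frac{1}{8}\right) \left(8 + 3 \sqrt{2} \sqrt{\left(7 \left(- \frac{1}{8}\right)\right)^{2}}\right)\right) = -6 - 2 \left(\left(-1\right) \left(- \frac{7}{8}\right) \left(8 + 3 \sqrt{2} \sqrt{\left(- \frac{7}{8}\right)^{2}}\right)\right) = -6 - 2 \left(\left(-1\right) \left(- \frac{7}{8}\right) \left(8 + 3 \sqrt{2} \sqrt{\frac{49}{64}}\right)\right) = -6 - 2 \left(\left(-1\right) \left(- \frac{7}{8}\right) \left(8 + 3 \sqrt{2} \cdot \frac{7}{8}\right)\right) = -6 - 2 \left(\left(-1\right) \left(- \frac{7}{8}\right) \left(8 + \frac{21 \sqrt{2}}{8}\right)\right) = -6 - 2 \left(7 + \frac{147 \sqrt{2}}{64}\right) = -6 - \left(14 + \frac{147 \sqrt{2}}{32}\right) = -20 - \frac{147 \sqrt{2}}{32}$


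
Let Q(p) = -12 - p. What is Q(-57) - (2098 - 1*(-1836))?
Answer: -3889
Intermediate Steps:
Q(-57) - (2098 - 1*(-1836)) = (-12 - 1*(-57)) - (2098 - 1*(-1836)) = (-12 + 57) - (2098 + 1836) = 45 - 1*3934 = 45 - 3934 = -3889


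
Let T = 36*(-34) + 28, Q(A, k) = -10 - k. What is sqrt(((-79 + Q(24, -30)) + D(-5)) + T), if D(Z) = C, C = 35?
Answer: 2*I*sqrt(305) ≈ 34.928*I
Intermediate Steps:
D(Z) = 35
T = -1196 (T = -1224 + 28 = -1196)
sqrt(((-79 + Q(24, -30)) + D(-5)) + T) = sqrt(((-79 + (-10 - 1*(-30))) + 35) - 1196) = sqrt(((-79 + (-10 + 30)) + 35) - 1196) = sqrt(((-79 + 20) + 35) - 1196) = sqrt((-59 + 35) - 1196) = sqrt(-24 - 1196) = sqrt(-1220) = 2*I*sqrt(305)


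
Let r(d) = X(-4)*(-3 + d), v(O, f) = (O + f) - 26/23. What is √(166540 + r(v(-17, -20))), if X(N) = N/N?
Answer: √88077902/23 ≈ 408.04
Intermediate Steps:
X(N) = 1
v(O, f) = -26/23 + O + f (v(O, f) = (O + f) - 26*1/23 = (O + f) - 26/23 = -26/23 + O + f)
r(d) = -3 + d (r(d) = 1*(-3 + d) = -3 + d)
√(166540 + r(v(-17, -20))) = √(166540 + (-3 + (-26/23 - 17 - 20))) = √(166540 + (-3 - 877/23)) = √(166540 - 946/23) = √(3829474/23) = √88077902/23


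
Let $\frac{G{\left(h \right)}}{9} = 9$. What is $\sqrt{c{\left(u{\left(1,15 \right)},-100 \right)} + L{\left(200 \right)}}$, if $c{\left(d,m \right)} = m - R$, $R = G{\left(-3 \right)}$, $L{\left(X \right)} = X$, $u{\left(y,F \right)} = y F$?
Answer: $\sqrt{19} \approx 4.3589$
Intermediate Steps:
$u{\left(y,F \right)} = F y$
$G{\left(h \right)} = 81$ ($G{\left(h \right)} = 9 \cdot 9 = 81$)
$R = 81$
$c{\left(d,m \right)} = -81 + m$ ($c{\left(d,m \right)} = m - 81 = -81 + m$)
$\sqrt{c{\left(u{\left(1,15 \right)},-100 \right)} + L{\left(200 \right)}} = \sqrt{\left(-81 - 100\right) + 200} = \sqrt{-181 + 200} = \sqrt{19}$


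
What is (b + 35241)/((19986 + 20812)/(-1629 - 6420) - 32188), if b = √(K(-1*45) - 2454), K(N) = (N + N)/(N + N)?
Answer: -283654809/259122010 - 8049*I*√2453/259122010 ≈ -1.0947 - 0.0015385*I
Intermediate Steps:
K(N) = 1 (K(N) = (2*N)/((2*N)) = (2*N)*(1/(2*N)) = 1)
b = I*√2453 (b = √(1 - 2454) = √(-2453) = I*√2453 ≈ 49.528*I)
(b + 35241)/((19986 + 20812)/(-1629 - 6420) - 32188) = (I*√2453 + 35241)/((19986 + 20812)/(-1629 - 6420) - 32188) = (35241 + I*√2453)/(40798/(-8049) - 32188) = (35241 + I*√2453)/(40798*(-1/8049) - 32188) = (35241 + I*√2453)/(-40798/8049 - 32188) = (35241 + I*√2453)/(-259122010/8049) = (35241 + I*√2453)*(-8049/259122010) = -283654809/259122010 - 8049*I*√2453/259122010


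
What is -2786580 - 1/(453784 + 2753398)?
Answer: -8937069217561/3207182 ≈ -2.7866e+6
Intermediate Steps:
-2786580 - 1/(453784 + 2753398) = -2786580 - 1/3207182 = -8937069217561/3207182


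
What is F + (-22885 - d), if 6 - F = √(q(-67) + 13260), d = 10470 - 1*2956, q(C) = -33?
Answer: -30393 - √13227 ≈ -30508.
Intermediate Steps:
d = 7514 (d = 10470 - 2956 = 7514)
F = 6 - √13227 (F = 6 - √(-33 + 13260) = 6 - √13227 ≈ -109.01)
F + (-22885 - d) = (6 - √13227) + (-22885 - 1*7514) = (6 - √13227) + (-22885 - 7514) = (6 - √13227) - 30399 = -30393 - √13227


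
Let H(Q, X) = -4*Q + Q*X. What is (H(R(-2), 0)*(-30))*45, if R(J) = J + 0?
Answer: -10800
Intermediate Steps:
R(J) = J
(H(R(-2), 0)*(-30))*45 = (-2*(-4 + 0)*(-30))*45 = (-2*(-4)*(-30))*45 = (8*(-30))*45 = -240*45 = -10800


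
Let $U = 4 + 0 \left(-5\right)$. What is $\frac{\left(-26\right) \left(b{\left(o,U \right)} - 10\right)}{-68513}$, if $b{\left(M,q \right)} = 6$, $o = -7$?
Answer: $- \frac{104}{68513} \approx -0.001518$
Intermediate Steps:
$U = 4$ ($U = 4 + 0 = 4$)
$\frac{\left(-26\right) \left(b{\left(o,U \right)} - 10\right)}{-68513} = \frac{\left(-26\right) \left(6 - 10\right)}{-68513} = \left(-26\right) \left(-4\right) \left(- \frac{1}{68513}\right) = 104 \left(- \frac{1}{68513}\right) = - \frac{104}{68513}$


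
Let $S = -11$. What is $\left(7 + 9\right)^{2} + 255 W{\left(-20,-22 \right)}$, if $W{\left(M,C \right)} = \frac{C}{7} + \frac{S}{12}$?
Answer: $- \frac{21817}{28} \approx -779.18$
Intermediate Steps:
$W{\left(M,C \right)} = - \frac{11}{12} + \frac{C}{7}$ ($W{\left(M,C \right)} = \frac{C}{7} - \frac{11}{12} = - \frac{11}{12} + \frac{C}{7}$)
$\left(7 + 9\right)^{2} + 255 W{\left(-20,-22 \right)} = \left(7 + 9\right)^{2} + 255 \left(- \frac{11}{12} + \frac{1}{7} \left(-22\right)\right) = 16^{2} + 255 \left(- \frac{11}{12} - \frac{22}{7}\right) = 256 + 255 \left(- \frac{341}{84}\right) = 256 - \frac{28985}{28} = - \frac{21817}{28}$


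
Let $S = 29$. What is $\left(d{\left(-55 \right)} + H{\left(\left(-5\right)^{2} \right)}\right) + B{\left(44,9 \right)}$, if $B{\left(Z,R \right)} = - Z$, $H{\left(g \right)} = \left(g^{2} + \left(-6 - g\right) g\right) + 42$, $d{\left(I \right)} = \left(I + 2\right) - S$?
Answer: $-234$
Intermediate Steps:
$d{\left(I \right)} = -27 + I$ ($d{\left(I \right)} = \left(I + 2\right) - 29 = \left(2 + I\right) - 29 = -27 + I$)
$H{\left(g \right)} = 42 + g^{2} + g \left(-6 - g\right)$ ($H{\left(g \right)} = \left(g^{2} + g \left(-6 - g\right)\right) + 42 = 42 + g^{2} + g \left(-6 - g\right)$)
$\left(d{\left(-55 \right)} + H{\left(\left(-5\right)^{2} \right)}\right) + B{\left(44,9 \right)} = \left(\left(-27 - 55\right) + \left(42 - 6 \left(-5\right)^{2}\right)\right) - 44 = \left(-82 + \left(42 - 150\right)\right) - 44 = \left(-82 - 108\right) - 44 = -190 - 44 = -234$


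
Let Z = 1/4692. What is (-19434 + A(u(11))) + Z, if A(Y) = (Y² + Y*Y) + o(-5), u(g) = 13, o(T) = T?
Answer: -89621891/4692 ≈ -19101.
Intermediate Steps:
Z = 1/4692 ≈ 0.00021313
A(Y) = -5 + 2*Y² (A(Y) = (Y² + Y*Y) - 5 = (Y² + Y²) - 5 = 2*Y² - 5 = -5 + 2*Y²)
(-19434 + A(u(11))) + Z = (-19434 + (-5 + 2*13²)) + 1/4692 = (-19434 + (-5 + 2*169)) + 1/4692 = (-19434 + (-5 + 338)) + 1/4692 = (-19434 + 333) + 1/4692 = -19101 + 1/4692 = -89621891/4692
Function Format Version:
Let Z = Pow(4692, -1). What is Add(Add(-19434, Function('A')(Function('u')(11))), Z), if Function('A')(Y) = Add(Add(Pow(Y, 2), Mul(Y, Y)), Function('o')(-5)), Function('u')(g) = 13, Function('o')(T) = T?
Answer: Rational(-89621891, 4692) ≈ -19101.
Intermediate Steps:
Z = Rational(1, 4692) ≈ 0.00021313
Function('A')(Y) = Add(-5, Mul(2, Pow(Y, 2))) (Function('A')(Y) = Add(Add(Pow(Y, 2), Mul(Y, Y)), -5) = Add(Add(Pow(Y, 2), Pow(Y, 2)), -5) = Add(Mul(2, Pow(Y, 2)), -5) = Add(-5, Mul(2, Pow(Y, 2))))
Add(Add(-19434, Function('A')(Function('u')(11))), Z) = Add(Add(-19434, Add(-5, Mul(2, Pow(13, 2)))), Rational(1, 4692)) = Add(Add(-19434, Add(-5, Mul(2, 169))), Rational(1, 4692)) = Add(Add(-19434, Add(-5, 338)), Rational(1, 4692)) = Add(Add(-19434, 333), Rational(1, 4692)) = Add(-19101, Rational(1, 4692)) = Rational(-89621891, 4692)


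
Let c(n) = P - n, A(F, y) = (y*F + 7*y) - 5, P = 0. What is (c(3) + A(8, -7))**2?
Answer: 12769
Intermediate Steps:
A(F, y) = -5 + 7*y + F*y (A(F, y) = (F*y + 7*y) - 5 = (7*y + F*y) - 5 = -5 + 7*y + F*y)
c(n) = -n (c(n) = 0 - n = -n)
(c(3) + A(8, -7))**2 = (-1*3 + (-5 + 7*(-7) + 8*(-7)))**2 = (-3 + (-5 - 49 - 56))**2 = (-3 - 110)**2 = (-113)**2 = 12769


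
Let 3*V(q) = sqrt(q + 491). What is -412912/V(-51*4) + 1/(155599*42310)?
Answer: 1/6583393690 - 1238736*sqrt(287)/287 ≈ -73120.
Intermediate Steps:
V(q) = sqrt(491 + q)/3 (V(q) = sqrt(q + 491)/3 = sqrt(491 + q)/3)
-412912/V(-51*4) + 1/(155599*42310) = -412912*3/sqrt(491 - 51*4) + 1/(155599*42310) = -412912*3/sqrt(491 - 204) + (1/155599)*(1/42310) = -412912*3*sqrt(287)/287 + 1/6583393690 = -1238736*sqrt(287)/287 + 1/6583393690 = 1/6583393690 - 1238736*sqrt(287)/287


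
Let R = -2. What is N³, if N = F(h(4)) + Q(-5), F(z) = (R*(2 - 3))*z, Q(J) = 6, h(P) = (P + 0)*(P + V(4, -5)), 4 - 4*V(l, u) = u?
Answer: 175616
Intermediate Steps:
V(l, u) = 1 - u/4
h(P) = P*(9/4 + P) (h(P) = (P + 0)*(P + (1 - ¼*(-5))) = P*(P + (1 + 5/4)) = P*(P + 9/4) = P*(9/4 + P))
F(z) = 2*z (F(z) = (-2*(2 - 3))*z = (-2*(-1))*z = 2*z)
N = 56 (N = 2*((¼)*4*(9 + 4*4)) + 6 = 2*((¼)*4*(9 + 16)) + 6 = 2*((¼)*4*25) + 6 = 2*25 + 6 = 50 + 6 = 56)
N³ = 56³ = 175616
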